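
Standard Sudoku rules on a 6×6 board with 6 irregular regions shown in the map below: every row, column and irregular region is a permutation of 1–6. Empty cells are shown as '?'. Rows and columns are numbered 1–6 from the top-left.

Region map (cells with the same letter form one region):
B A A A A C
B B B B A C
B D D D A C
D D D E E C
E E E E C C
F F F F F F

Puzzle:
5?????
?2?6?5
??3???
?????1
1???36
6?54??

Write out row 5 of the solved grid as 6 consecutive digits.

row 3, column 1 = 4: row 3 has {3}; col 1 has {1,5,6}; region has {2,5,6} → only 4 remains.
row 3, column 6 = 2: row 3 has {3,4}; col 6 has {1,5,6}; region has {1,3,5,6} → only 2 remains.
row 4, column 1 = 2: row 4 has {1}; col 1 has {1,4,5,6}; region has {3} → only 2 remains.
row 6, column 6 = 3: row 6 has {4,5,6}; col 6 has {1,2,5,6}; region has {4,5,6} → only 3 remains.
row 1, column 6 = 4: row 1 has {5}; col 6 has {1,2,3,5,6}; region has {1,2,3,5,6} → only 4 remains.
row 2, column 1 = 3: row 2 has {2,5,6}; col 1 has {1,2,4,5,6}; region has {2,4,5,6} → only 3 remains.
row 2, column 3 = 1: row 2 has {2,3,5,6}; col 3 has {3,5}; region has {2,3,4,5,6} → only 1 remains.
row 2, column 5 = 4: row 2 has {1,2,3,5,6}; col 5 has {3}; region has {} → only 4 remains.
row 6, column 2 = 1: row 6 has {3,4,5,6}; col 2 has {2}; region has {3,4,5,6} → only 1 remains.
row 6, column 5 = 2: row 6 has {1,3,4,5,6}; col 5 has {3,4}; region has {1,3,4,5,6} → only 2 remains.
row 4, column 4 = 3: in row 4, 3 can only go here (every other open cell in that row sees a 3).
row 1, column 2 = 3: in row 1, 3 can only go here (every other open cell in that row sees a 3).
row 3, column 5 = 5: in region A, 5 can only go here (every other open cell in that region sees a 5).
row 3, column 2 = 6: row 3 has {2,3,4,5}; col 2 has {1,2,3}; region has {2,3} → only 6 remains.
row 3, column 4 = 1: row 3 has {2,3,4,5,6}; col 4 has {3,4,6}; region has {2,3,6} → only 1 remains.
row 4, column 3 = 4: row 4 has {1,2,3}; col 3 has {1,3,5}; region has {1,2,3,6} → only 4 remains.
row 4, column 5 = 6: row 4 has {1,2,3,4}; col 5 has {2,3,4,5}; region has {1,3} → only 6 remains.
row 5, column 3 = 2: row 5 has {1,3,6}; col 3 has {1,3,4,5}; region has {1,3,6} → only 2 remains.
row 5, column 4 = 5: row 5 has {1,2,3,6}; col 4 has {1,3,4,6}; region has {1,2,3,6} → only 5 remains.
row 1, column 3 = 6: row 1 has {3,4,5}; col 3 has {1,2,3,4,5}; region has {3,4,5} → only 6 remains.
row 1, column 4 = 2: row 1 has {3,4,5,6}; col 4 has {1,3,4,5,6}; region has {3,4,5,6} → only 2 remains.
row 1, column 5 = 1: row 1 has {2,3,4,5,6}; col 5 has {2,3,4,5,6}; region has {2,3,4,5,6} → only 1 remains.
row 4, column 2 = 5: row 4 has {1,2,3,4,6}; col 2 has {1,2,3,6}; region has {1,2,3,4,6} → only 5 remains.
row 5, column 2 = 4: row 5 has {1,2,3,5,6}; col 2 has {1,2,3,5,6}; region has {1,2,3,5,6} → only 4 remains.

142536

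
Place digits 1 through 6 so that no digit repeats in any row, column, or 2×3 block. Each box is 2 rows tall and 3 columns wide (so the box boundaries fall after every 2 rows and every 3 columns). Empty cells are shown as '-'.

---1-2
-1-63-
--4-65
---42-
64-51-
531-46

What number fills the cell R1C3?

3

R1C5 = 5 (sole candidate).
R2C6 = 4 (sole candidate).
R3C2 = 2 (sole candidate).
R3C4 = 3 (sole candidate).
R4C6 = 1 (sole candidate).
R5C3 = 2 (sole candidate).
R5C6 = 3 (sole candidate).
R6C4 = 2 (sole candidate).
R1C2 = 6 (sole candidate).
R1C3 = 3: row 1 has {1,2,5,6}; col 3 has {1,2,4}; box has {1,6} → only 3 remains.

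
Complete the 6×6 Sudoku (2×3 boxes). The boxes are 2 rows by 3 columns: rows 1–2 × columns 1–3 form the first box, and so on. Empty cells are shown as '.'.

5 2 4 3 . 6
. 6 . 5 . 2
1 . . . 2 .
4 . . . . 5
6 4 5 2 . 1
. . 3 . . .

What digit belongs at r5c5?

3

r1c5 = 1 (sole candidate).
r2c1 = 3 (sole candidate).
r2c3 = 1 (sole candidate).
r2c5 = 4 (sole candidate).
r3c3 = 6 (sole candidate).
r3c4 = 4 (sole candidate).
r3c6 = 3 (sole candidate).
r4c2 = 3 (sole candidate).
r4c3 = 2 (sole candidate).
r4c5 = 6 (sole candidate).
r5c5 = 3: row 5 has {1,2,4,5,6}; col 5 has {1,2,4,6}; box has {1,2} → only 3 remains.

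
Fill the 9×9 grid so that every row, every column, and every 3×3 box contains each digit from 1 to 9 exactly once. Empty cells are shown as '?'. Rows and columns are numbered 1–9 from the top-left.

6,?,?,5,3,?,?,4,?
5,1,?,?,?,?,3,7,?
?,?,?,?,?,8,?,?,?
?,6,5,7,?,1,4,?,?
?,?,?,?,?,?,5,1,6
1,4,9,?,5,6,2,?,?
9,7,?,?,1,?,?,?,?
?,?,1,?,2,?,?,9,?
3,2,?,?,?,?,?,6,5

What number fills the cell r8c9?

4

r7c7 = 8 (sole candidate).
r8c7 = 7 (sole candidate).
r9c7 = 1 (sole candidate).
r1c7 = 9 (sole candidate).
r3c7 = 6 (sole candidate).
r1c2 = 8 (sole candidate).
r5c2 = 3 (sole candidate).
r8c2 = 5 (sole candidate).
r3c2 = 9 (sole candidate).
r1c9 = 1 (hidden single in row 1).
r3c9 = 2 (sole candidate).
r2c9 = 8 (sole candidate).
r3c8 = 5 (sole candidate).
r3c4 = 1 (hidden single in row 3).
r3c3 = 3 (hidden single in row 3).
r4c1 = 2 (hidden single in row 4).
r6c9 = 7 (hidden single in row 6).
r7c8 = 2 (hidden single in row 7).
r7c6 = 5 (hidden single in row 7).
r8c4 = 6 (hidden single in row 8).
r2c5 = 6 (hidden single in row 2).
r7c3 = 6 (hidden single in row 7).
r8c1 = 8 (hidden single in row 8).
r5c1 = 7 (sole candidate).
r5c3 = 8 (sole candidate).
r9c3 = 4 (sole candidate).
r2c3 = 2 (sole candidate).
r3c1 = 4 (sole candidate).
r3c5 = 7 (sole candidate).
r1c3 = 7 (sole candidate).
r1c6 = 2 (sole candidate).
r5c4 = 2 (hidden single in row 5).
r9c6 = 7 (hidden single in row 9).
r5c5 = 4 (hidden single in column 5).
r5c6 = 9 (sole candidate).
r2c6 = 4 (sole candidate).
r4c5 = 8 (sole candidate).
r4c8 = 3 (sole candidate).
r4c9 = 9 (sole candidate).
r6c4 = 3 (sole candidate).
r6c8 = 8 (sole candidate).
r7c4 = 4 (sole candidate).
r7c9 = 3 (sole candidate).
r8c6 = 3 (sole candidate).
r8c9 = 4: row 8 has {1,2,3,5,6,7,8,9}; col 9 has {1,2,3,5,6,7,8,9}; box has {1,2,3,5,6,7,8,9} → only 4 remains.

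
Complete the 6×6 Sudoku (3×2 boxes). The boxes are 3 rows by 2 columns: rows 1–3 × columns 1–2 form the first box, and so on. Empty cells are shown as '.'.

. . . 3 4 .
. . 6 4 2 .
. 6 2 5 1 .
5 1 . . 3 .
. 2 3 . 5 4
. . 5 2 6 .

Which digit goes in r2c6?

r1c2 = 5: row 1 has {3,4}; col 2 has {1,2,6}; box has {6} → only 5 remains.
r1c3 = 1: row 1 has {3,4,5}; col 3 has {2,3,5,6}; box has {2,3,4,5,6} → only 1 remains.
r1c6 = 6: row 1 has {1,3,4,5}; col 6 has {4}; box has {1,2,4} → only 6 remains.
r2c2 = 3: row 2 has {2,4,6}; col 2 has {1,2,5,6}; box has {5,6} → only 3 remains.
r2c6 = 5: row 2 has {2,3,4,6}; col 6 has {4,6}; box has {1,2,4,6} → only 5 remains.

5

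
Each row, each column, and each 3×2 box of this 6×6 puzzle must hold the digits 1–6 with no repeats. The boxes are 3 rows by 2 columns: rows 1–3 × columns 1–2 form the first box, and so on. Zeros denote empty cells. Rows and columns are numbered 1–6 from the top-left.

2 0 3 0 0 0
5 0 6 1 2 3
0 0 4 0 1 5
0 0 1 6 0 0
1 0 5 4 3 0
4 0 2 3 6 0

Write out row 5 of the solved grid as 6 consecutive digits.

165432

R1C4 = 5: row 1 has {2,3}; col 4 has {1,3,4,6}; box has {1,3,4,6} → only 5 remains.
R1C5 = 4: row 1 has {2,3,5}; col 5 has {1,2,3,6}; box has {1,2,3,5} → only 4 remains.
R1C6 = 6: row 1 has {2,3,4,5}; col 6 has {3,5}; box has {1,2,3,4,5} → only 6 remains.
R2C2 = 4: row 2 has {1,2,3,5,6}; col 2 has {}; box has {2,5} → only 4 remains.
R3C4 = 2: row 3 has {1,4,5}; col 4 has {1,3,4,5,6}; box has {1,3,4,5,6} → only 2 remains.
R4C1 = 3: row 4 has {1,6}; col 1 has {1,2,4,5}; box has {1,4} → only 3 remains.
R4C5 = 5: row 4 has {1,3,6}; col 5 has {1,2,3,4,6}; box has {3,6} → only 5 remains.
R5C6 = 2: row 5 has {1,3,4,5}; col 6 has {3,5,6}; box has {3,5,6} → only 2 remains.
R6C2 = 5: row 6 has {2,3,4,6}; col 2 has {4}; box has {1,3,4} → only 5 remains.
R6C6 = 1: row 6 has {2,3,4,5,6}; col 6 has {2,3,5,6}; box has {2,3,5,6} → only 1 remains.
R1C2 = 1: row 1 has {2,3,4,5,6}; col 2 has {4,5}; box has {2,4,5} → only 1 remains.
R3C1 = 6: row 3 has {1,2,4,5}; col 1 has {1,2,3,4,5}; box has {1,2,4,5} → only 6 remains.
R3C2 = 3: row 3 has {1,2,4,5,6}; col 2 has {1,4,5}; box has {1,2,4,5,6} → only 3 remains.
R4C2 = 2: row 4 has {1,3,5,6}; col 2 has {1,3,4,5}; box has {1,3,4,5} → only 2 remains.
R4C6 = 4: row 4 has {1,2,3,5,6}; col 6 has {1,2,3,5,6}; box has {1,2,3,5,6} → only 4 remains.
R5C2 = 6: row 5 has {1,2,3,4,5}; col 2 has {1,2,3,4,5}; box has {1,2,3,4,5} → only 6 remains.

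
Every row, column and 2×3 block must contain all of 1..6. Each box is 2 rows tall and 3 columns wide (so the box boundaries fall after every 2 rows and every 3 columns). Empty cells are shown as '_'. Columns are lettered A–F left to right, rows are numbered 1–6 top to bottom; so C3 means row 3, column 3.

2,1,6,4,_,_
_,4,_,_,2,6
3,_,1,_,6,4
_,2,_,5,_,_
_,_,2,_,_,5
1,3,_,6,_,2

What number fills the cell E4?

F1 = 3 (sole candidate).
A2 = 5 (sole candidate).
C2 = 3 (sole candidate).
D2 = 1 (sole candidate).
B3 = 5 (sole candidate).
D3 = 2 (sole candidate).
C4 = 4 (sole candidate).
F4 = 1 (sole candidate).
B5 = 6 (sole candidate).
D5 = 3 (sole candidate).
C6 = 5 (sole candidate).
E6 = 4 (sole candidate).
E1 = 5 (sole candidate).
A4 = 6 (sole candidate).
E4 = 3: row 4 has {1,2,4,5,6}; col 5 has {2,4,5,6}; box has {1,2,4,5,6} → only 3 remains.

3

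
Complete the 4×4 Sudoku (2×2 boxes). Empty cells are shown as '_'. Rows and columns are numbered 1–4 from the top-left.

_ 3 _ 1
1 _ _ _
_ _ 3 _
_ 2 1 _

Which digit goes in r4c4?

r2c2 = 4 (sole candidate).
r2c3 = 2 (sole candidate).
r2c4 = 3 (sole candidate).
r3c1 = 4 (sole candidate).
r3c2 = 1 (sole candidate).
r3c4 = 2 (sole candidate).
r4c1 = 3 (sole candidate).
r4c4 = 4: row 4 has {1,2,3}; col 4 has {1,2,3}; box has {1,2,3} → only 4 remains.

4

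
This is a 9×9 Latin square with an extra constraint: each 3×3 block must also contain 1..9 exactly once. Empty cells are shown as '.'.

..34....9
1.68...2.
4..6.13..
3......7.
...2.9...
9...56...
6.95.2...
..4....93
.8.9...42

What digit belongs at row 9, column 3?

5

row 4, column 4 = 1: row 4 has {3,7}; col 4 has {2,4,5,6,8,9}; box has {2,5,6,9} → only 1 remains.
row 8, column 4 = 7: row 8 has {3,4,9}; col 4 has {1,2,4,5,6,8,9}; box has {2,5,9} → only 7 remains.
row 8, column 6 = 8: row 8 has {3,4,7,9}; col 6 has {1,2,6,9}; box has {2,5,7,9} → only 8 remains.
row 9, column 6 = 3: row 9 has {2,4,8,9}; col 6 has {1,2,6,8,9}; box has {2,5,7,8,9} → only 3 remains.
row 4, column 6 = 4: row 4 has {1,3,7}; col 6 has {1,2,3,6,8,9}; box has {1,2,5,6,9} → only 4 remains.
row 6, column 4 = 3: row 6 has {5,6,9}; col 4 has {1,2,4,5,6,7,8,9}; box has {1,2,4,5,6,9} → only 3 remains.
row 4, column 5 = 8: row 4 has {1,3,4,7}; col 5 has {5}; box has {1,2,3,4,5,6,9} → only 8 remains.
row 5, column 5 = 7: row 5 has {2,9}; col 5 has {5,8}; box has {1,2,3,4,5,6,8,9} → only 7 remains.
row 1, column 5 = 2: row 1 has {3,4,9}; col 5 has {5,7,8}; box has {1,4,6,8} → only 2 remains.
row 3, column 5 = 9: row 3 has {1,3,4,6}; col 5 has {2,5,7,8}; box has {1,2,4,6,8} → only 9 remains.
row 2, column 5 = 3: row 2 has {1,2,6,8}; col 5 has {2,5,7,8,9}; box has {1,2,4,6,8,9} → only 3 remains.
row 2, column 2 = 9: in row 2, 9 can only go here (every other open cell in that row sees a 9).
row 4, column 7 = 9: in row 4, 9 can only go here (every other open cell in that row sees a 9).
row 5, column 8 = 3: in row 5, 3 can only go here (every other open cell in that row sees a 3).
row 7, column 2 = 3: in row 7, 3 can only go here (every other open cell in that row sees a 3).
row 7, column 5 = 4: in row 7, 4 can only go here (every other open cell in that row sees a 4).
row 8, column 1 = 2: in column 1, 2 can only go here (every other open cell in that column sees a 2).
row 6, column 7 = 2: in column 7, 2 can only go here (every other open cell in that column sees a 2).
row 1, column 8 = 6: in column 8, 6 can only go here (every other open cell in that column sees a 6).
row 1, column 7 = 1: in row 1, 1 can only go here (every other open cell in that row sees a 1).
row 1, column 1 = 8: in row 1, 8 can only go here (every other open cell in that row sees an 8).
row 5, column 1 = 5: row 5 has {2,3,7,9}; col 1 has {1,2,3,4,6,8,9}; box has {3,9} → only 5 remains.
row 9, column 1 = 7: row 9 has {2,3,4,8,9}; col 1 has {1,2,3,4,5,6,8,9}; box has {2,3,4,6,8,9} → only 7 remains.
row 4, column 3 = 2: row 4 has {1,3,4,7,8,9}; col 3 has {3,4,6,9}; box has {3,5,9} → only 2 remains.
row 4, column 2 = 6: row 4 has {1,2,3,4,7,8,9}; col 2 has {3,8,9}; box has {2,3,5,9} → only 6 remains.
row 4, column 9 = 5: row 4 has {1,2,3,4,6,7,8,9}; col 9 has {2,3,9}; box has {2,3,7,9} → only 5 remains.
row 3, column 2 = 2: in row 3, 2 can only go here (every other open cell in that row sees a 2).
row 3, column 8 = 5: in column 8, 5 can only go here (every other open cell in that column sees a 5).
row 3, column 3 = 7: row 3 has {1,2,3,4,5,6,9}; col 3 has {2,3,4,6,9}; box has {1,2,3,4,6,8,9} → only 7 remains.
row 3, column 9 = 8: row 3 has {1,2,3,4,5,6,7,9}; col 9 has {2,3,5,9}; box has {1,2,3,5,6,9} → only 8 remains.
row 1, column 2 = 5: row 1 has {1,2,3,4,6,8,9}; col 2 has {2,3,6,8,9}; box has {1,2,3,4,6,7,8,9} → only 5 remains.
row 1, column 6 = 7: row 1 has {1,2,3,4,5,6,8,9}; col 6 has {1,2,3,4,6,8,9}; box has {1,2,3,4,6,8,9} → only 7 remains.
row 2, column 6 = 5: row 2 has {1,2,3,6,8,9}; col 6 has {1,2,3,4,6,7,8,9}; box has {1,2,3,4,6,7,8,9} → only 5 remains.
row 8, column 2 = 1: row 8 has {2,3,4,7,8,9}; col 2 has {2,3,5,6,8,9}; box has {2,3,4,6,7,8,9} → only 1 remains.
row 8, column 5 = 6: row 8 has {1,2,3,4,7,8,9}; col 5 has {2,3,4,5,7,8,9}; box has {2,3,4,5,7,8,9} → only 6 remains.
row 8, column 7 = 5: row 8 has {1,2,3,4,6,7,8,9}; col 7 has {1,2,3,9}; box has {2,3,4,9} → only 5 remains.
row 9, column 3 = 5: row 9 has {2,3,4,7,8,9}; col 3 has {2,3,4,6,7,9}; box has {1,2,3,4,6,7,8,9} → only 5 remains.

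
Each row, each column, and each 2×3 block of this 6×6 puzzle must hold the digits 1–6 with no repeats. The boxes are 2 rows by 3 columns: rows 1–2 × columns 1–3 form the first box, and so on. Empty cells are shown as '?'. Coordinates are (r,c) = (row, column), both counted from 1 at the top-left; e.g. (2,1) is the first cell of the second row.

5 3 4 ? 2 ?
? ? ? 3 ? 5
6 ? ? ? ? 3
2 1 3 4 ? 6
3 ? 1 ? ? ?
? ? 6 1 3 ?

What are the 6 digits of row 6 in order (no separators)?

456132

(1,4) = 6: row 1 has {2,3,4,5}; col 4 has {1,3,4}; box has {2,3,5} → only 6 remains.
(1,6) = 1: row 1 has {2,3,4,5,6}; col 6 has {3,5,6}; box has {2,3,5,6} → only 1 remains.
(2,1) = 1: row 2 has {3,5}; col 1 has {2,3,5,6}; box has {3,4,5} → only 1 remains.
(2,3) = 2: row 2 has {1,3,5}; col 3 has {1,3,4,6}; box has {1,3,4,5} → only 2 remains.
(2,5) = 4: row 2 has {1,2,3,5}; col 5 has {2,3}; box has {1,2,3,5,6} → only 4 remains.
(3,3) = 5: row 3 has {3,6}; col 3 has {1,2,3,4,6}; box has {1,2,3,6} → only 5 remains.
(3,4) = 2: row 3 has {3,5,6}; col 4 has {1,3,4,6}; box has {3,4,6} → only 2 remains.
(3,5) = 1: row 3 has {2,3,5,6}; col 5 has {2,3,4}; box has {2,3,4,6} → only 1 remains.
(4,5) = 5: row 4 has {1,2,3,4,6}; col 5 has {1,2,3,4}; box has {1,2,3,4,6} → only 5 remains.
(5,4) = 5: row 5 has {1,3}; col 4 has {1,2,3,4,6}; box has {1,3} → only 5 remains.
(5,5) = 6: row 5 has {1,3,5}; col 5 has {1,2,3,4,5}; box has {1,3,5} → only 6 remains.
(6,1) = 4: row 6 has {1,3,6}; col 1 has {1,2,3,5,6}; box has {1,3,6} → only 4 remains.
(6,6) = 2: row 6 has {1,3,4,6}; col 6 has {1,3,5,6}; box has {1,3,5,6} → only 2 remains.
(2,2) = 6: row 2 has {1,2,3,4,5}; col 2 has {1,3}; box has {1,2,3,4,5} → only 6 remains.
(3,2) = 4: row 3 has {1,2,3,5,6}; col 2 has {1,3,6}; box has {1,2,3,5,6} → only 4 remains.
(5,2) = 2: row 5 has {1,3,5,6}; col 2 has {1,3,4,6}; box has {1,3,4,6} → only 2 remains.
(5,6) = 4: row 5 has {1,2,3,5,6}; col 6 has {1,2,3,5,6}; box has {1,2,3,5,6} → only 4 remains.
(6,2) = 5: row 6 has {1,2,3,4,6}; col 2 has {1,2,3,4,6}; box has {1,2,3,4,6} → only 5 remains.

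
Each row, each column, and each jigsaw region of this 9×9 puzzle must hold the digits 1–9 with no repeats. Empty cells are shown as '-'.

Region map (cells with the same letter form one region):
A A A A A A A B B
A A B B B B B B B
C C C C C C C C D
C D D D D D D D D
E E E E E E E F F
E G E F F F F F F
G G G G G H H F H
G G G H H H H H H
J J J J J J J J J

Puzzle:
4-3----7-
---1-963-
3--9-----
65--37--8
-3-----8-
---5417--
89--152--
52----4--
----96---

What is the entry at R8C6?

R6C2 = 6: row 6 has {1,4,5,7}; col 2 has {2,3,5,9}; region has {1,2,5,8,9} → only 6 remains.
R7C8 = 6: row 7 has {1,2,5,8,9}; col 8 has {3,7,8}; region has {1,4,5,7,8} → only 6 remains.
R8C3 = 7: row 8 has {2,4,5}; col 3 has {3}; region has {1,2,5,6,8,9} → only 7 remains.
R7C3 = 4: row 7 has {1,2,5,6,8,9}; col 3 has {3,7}; region has {1,2,5,6,7,8,9} → only 4 remains.
R7C4 = 3: row 7 has {1,2,4,5,6,8,9}; col 4 has {1,5,9}; region has {1,2,4,5,6,7,8,9} → only 3 remains.
R7C9 = 7: row 7 has {1,2,3,4,5,6,8,9}; col 9 has {8}; region has {2,4,5} → only 7 remains.
R1C7 = 9: in row 1, 9 can only go here (every other open cell in that row sees a 9).
R4C7 = 1: row 4 has {3,5,6,7,8}; col 7 has {2,4,6,7,9}; region has {3,5,7,8} → only 1 remains.
R5C7 = 5: row 5 has {3,8}; col 7 has {1,2,4,6,7,9}; region has {3} → only 5 remains.
R3C7 = 8: row 3 has {3,9}; col 7 has {1,2,4,5,6,7,9}; region has {3,6,9} → only 8 remains.
R9C7 = 3: row 9 has {6,9}; col 7 has {1,2,4,5,6,7,8,9}; region has {6,9} → only 3 remains.
R1C2 = 1: in row 1, 1 can only go here (every other open cell in that row sees a 1).
R2C9 = 4: in row 2, 4 can only go here (every other open cell in that row sees a 4).
R3C9 = 6: in row 3, 6 can only go here (every other open cell in that row sees a 6).
R6C3 = 8: in row 6, 8 can only go here (every other open cell in that row sees an 8).
R6C9 = 3: in row 6, 3 can only go here (every other open cell in that row sees a 3).
R8C6 = 3: in row 8, 3 can only go here (every other open cell in that row sees a 3).

3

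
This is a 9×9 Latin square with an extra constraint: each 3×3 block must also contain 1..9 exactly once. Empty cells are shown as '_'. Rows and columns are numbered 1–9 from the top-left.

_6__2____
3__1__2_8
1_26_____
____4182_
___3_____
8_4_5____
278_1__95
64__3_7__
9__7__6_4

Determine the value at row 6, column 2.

row 4, column 4 = 9 (sole candidate).
row 6, column 4 = 2 (sole candidate).
row 7, column 4 = 4 (sole candidate).
row 7, column 6 = 6 (sole candidate).
row 7, column 7 = 3 (sole candidate).
row 9, column 5 = 8 (sole candidate).
row 9, column 8 = 1 (sole candidate).
row 6, column 6 = 7 (sole candidate).
row 8, column 4 = 5 (sole candidate).
row 8, column 8 = 8 (sole candidate).
row 8, column 9 = 2 (sole candidate).
row 9, column 6 = 2 (sole candidate).
row 1, column 4 = 8 (sole candidate).
row 5, column 5 = 6 (sole candidate).
row 5, column 6 = 8 (sole candidate).
row 8, column 3 = 1 (sole candidate).
row 8, column 6 = 9 (sole candidate).
row 2, column 8 = 6 (hidden single in row 2).
row 6, column 8 = 3 (sole candidate).
row 2, column 6 = 4 (hidden single in row 2).
row 3, column 2 = 8 (hidden single in row 3).
row 5, column 2 = 2 (hidden single in row 5).
row 6, column 9 = 6 (hidden single in row 6).
row 4, column 9 = 7 (sole candidate).
row 4, column 1 = 5 (sole candidate).
row 4, column 2 = 3 (sole candidate).
row 4, column 3 = 6 (sole candidate).
row 5, column 1 = 7 (sole candidate).
row 5, column 3 = 9 (sole candidate).
row 5, column 9 = 1 (sole candidate).
row 6, column 2 = 1: row 6 has {2,3,4,5,6,7,8}; col 2 has {2,3,4,6,7,8}; box has {2,3,4,5,6,7,8,9} → only 1 remains.

1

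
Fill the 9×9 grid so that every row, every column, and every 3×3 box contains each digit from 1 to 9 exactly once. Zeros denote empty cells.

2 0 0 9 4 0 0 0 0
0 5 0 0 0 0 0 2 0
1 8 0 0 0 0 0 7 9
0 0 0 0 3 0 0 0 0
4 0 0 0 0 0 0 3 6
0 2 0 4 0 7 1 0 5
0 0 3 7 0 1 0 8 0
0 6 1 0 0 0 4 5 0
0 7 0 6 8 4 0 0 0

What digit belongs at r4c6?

9

r1c2 = 3 (sole candidate).
r6c8 = 9 (sole candidate).
r7c9 = 2 (sole candidate).
r9c8 = 1 (sole candidate).
r9c9 = 3 (sole candidate).
r1c8 = 6 (sole candidate).
r4c8 = 4 (sole candidate).
r6c5 = 6 (sole candidate).
r8c9 = 7 (sole candidate).
r9c7 = 9 (sole candidate).
r1c3 = 7 (sole candidate).
r4c9 = 8 (sole candidate).
r6c3 = 8 (sole candidate).
r7c7 = 6 (sole candidate).
r9c1 = 5 (sole candidate).
r9c3 = 2 (sole candidate).
r1c9 = 1 (sole candidate).
r2c9 = 4 (sole candidate).
r6c1 = 3 (sole candidate).
r7c1 = 9 (sole candidate).
r7c2 = 4 (sole candidate).
r7c5 = 5 (sole candidate).
r8c1 = 8 (sole candidate).
r2c1 = 6 (sole candidate).
r2c3 = 9 (sole candidate).
r3c3 = 4 (sole candidate).
r3c5 = 2 (sole candidate).
r4c1 = 7 (sole candidate).
r4c7 = 2 (sole candidate).
r5c3 = 5 (sole candidate).
r5c7 = 7 (sole candidate).
r8c5 = 9 (sole candidate).
r4c3 = 6 (sole candidate).
r5c5 = 1 (sole candidate).
r2c5 = 7 (sole candidate).
r4c4 = 5 (sole candidate).
r4c6 = 9: row 4 has {2,3,4,5,6,7,8}; col 6 has {1,4,7}; box has {1,3,4,5,6,7} → only 9 remains.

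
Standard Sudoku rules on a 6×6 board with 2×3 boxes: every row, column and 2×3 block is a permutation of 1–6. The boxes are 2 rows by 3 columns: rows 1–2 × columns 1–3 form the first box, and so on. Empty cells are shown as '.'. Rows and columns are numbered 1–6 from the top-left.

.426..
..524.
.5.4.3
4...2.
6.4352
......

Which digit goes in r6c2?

r2c6 = 1: row 2 has {2,4,5}; col 6 has {2,3}; box has {2,4,6} → only 1 remains.
r5c2 = 1: row 5 has {2,3,4,5,6}; col 2 has {4,5}; box has {4,6} → only 1 remains.
r6c3 = 3: row 6 has {}; col 3 has {2,4,5}; box has {1,4,6} → only 3 remains.
r6c4 = 1: row 6 has {3}; col 4 has {2,3,4,6}; box has {2,3,5} → only 1 remains.
r6c5 = 6: row 6 has {1,3}; col 5 has {2,4,5}; box has {1,2,3,5} → only 6 remains.
r6c6 = 4: row 6 has {1,3,6}; col 6 has {1,2,3}; box has {1,2,3,5,6} → only 4 remains.
r1c5 = 3: row 1 has {2,4,6}; col 5 has {2,4,5,6}; box has {1,2,4,6} → only 3 remains.
r1c6 = 5: row 1 has {2,3,4,6}; col 6 has {1,2,3,4}; box has {1,2,3,4,6} → only 5 remains.
r2c1 = 3: row 2 has {1,2,4,5}; col 1 has {4,6}; box has {2,4,5} → only 3 remains.
r2c2 = 6: row 2 has {1,2,3,4,5}; col 2 has {1,4,5}; box has {2,3,4,5} → only 6 remains.
r3c5 = 1: row 3 has {3,4,5}; col 5 has {2,3,4,5,6}; box has {2,3,4} → only 1 remains.
r4c2 = 3: row 4 has {2,4}; col 2 has {1,4,5,6}; box has {4,5} → only 3 remains.
r4c4 = 5: row 4 has {2,3,4}; col 4 has {1,2,3,4,6}; box has {1,2,3,4} → only 5 remains.
r4c6 = 6: row 4 has {2,3,4,5}; col 6 has {1,2,3,4,5}; box has {1,2,3,4,5} → only 6 remains.
r6c2 = 2: row 6 has {1,3,4,6}; col 2 has {1,3,4,5,6}; box has {1,3,4,6} → only 2 remains.

2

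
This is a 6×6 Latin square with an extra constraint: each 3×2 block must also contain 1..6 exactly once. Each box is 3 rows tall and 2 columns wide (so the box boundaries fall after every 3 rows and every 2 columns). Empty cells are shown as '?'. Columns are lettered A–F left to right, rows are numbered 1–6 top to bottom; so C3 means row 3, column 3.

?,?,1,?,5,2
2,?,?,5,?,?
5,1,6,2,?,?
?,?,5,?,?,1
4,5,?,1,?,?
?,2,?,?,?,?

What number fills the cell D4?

E2 = 1: in row 2, 1 can only go here (every other open cell in that row sees a 1).
E4 = 2: in row 4, 2 can only go here (every other open cell in that row sees a 2).
D4 = 4: in row 4, 4 can only go here (every other open cell in that row sees a 4).

4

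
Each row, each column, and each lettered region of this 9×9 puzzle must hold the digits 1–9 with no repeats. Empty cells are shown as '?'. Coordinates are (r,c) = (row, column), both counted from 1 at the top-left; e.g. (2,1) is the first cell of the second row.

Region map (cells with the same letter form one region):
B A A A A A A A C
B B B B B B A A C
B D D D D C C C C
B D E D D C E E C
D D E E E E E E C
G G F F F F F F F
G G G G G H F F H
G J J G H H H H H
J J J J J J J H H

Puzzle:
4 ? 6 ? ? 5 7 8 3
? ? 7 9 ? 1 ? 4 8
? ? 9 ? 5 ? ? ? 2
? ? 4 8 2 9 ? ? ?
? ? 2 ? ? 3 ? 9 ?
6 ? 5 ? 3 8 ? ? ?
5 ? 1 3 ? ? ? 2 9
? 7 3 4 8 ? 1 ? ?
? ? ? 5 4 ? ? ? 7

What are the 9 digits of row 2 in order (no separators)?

(2,5) = 6: row 2 has {1,4,7,8,9}; col 5 has {2,3,4,5,8}; region has {1,4,7,9} → only 6 remains.
(4,1) = 3 (sole candidate).
(7,2) = 8 (sole candidate).
(7,5) = 7 (sole candidate).
(9,3) = 8 (sole candidate).
(2,1) = 2: row 2 has {1,4,6,7,8,9}; col 1 has {3,4,5,6}; region has {1,3,4,6,7,9} → only 2 remains.
(2,2) = 5: row 2 has {1,2,4,6,7,8,9}; col 2 has {7,8}; region has {1,2,3,4,6,7,9} → only 5 remains.
(2,7) = 3: row 2 has {1,2,4,5,6,7,8,9}; col 7 has {1,7}; region has {4,5,6,7,8} → only 3 remains.

257961348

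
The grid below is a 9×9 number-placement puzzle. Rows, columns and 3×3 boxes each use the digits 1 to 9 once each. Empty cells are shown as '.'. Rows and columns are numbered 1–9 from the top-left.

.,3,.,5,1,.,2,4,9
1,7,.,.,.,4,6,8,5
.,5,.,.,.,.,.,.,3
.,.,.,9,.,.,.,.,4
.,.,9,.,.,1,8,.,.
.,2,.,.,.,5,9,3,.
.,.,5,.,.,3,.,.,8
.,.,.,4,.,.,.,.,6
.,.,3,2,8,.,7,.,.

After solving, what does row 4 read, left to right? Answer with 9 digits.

row 2, column 3 = 2: row 2 has {1,4,5,6,7,8}; col 3 has {3,5,9}; box has {1,3,5,7} → only 2 remains.
row 2, column 4 = 3: row 2 has {1,2,4,5,6,7,8}; col 4 has {2,4,5,9}; box has {1,4,5} → only 3 remains.
row 2, column 5 = 9: row 2 has {1,2,3,4,5,6,7,8}; col 5 has {1,8}; box has {1,3,4,5} → only 9 remains.
row 3, column 7 = 1: row 3 has {3,5}; col 7 has {2,6,7,8,9}; box has {2,3,4,5,6,8,9} → only 1 remains.
row 3, column 8 = 7: row 3 has {1,3,5}; col 8 has {3,4,8}; box has {1,2,3,4,5,6,8,9} → only 7 remains.
row 4, column 7 = 5: row 4 has {4,9}; col 7 has {1,2,6,7,8,9}; box has {3,4,8,9} → only 5 remains.
row 7, column 7 = 4: row 7 has {3,5,8}; col 7 has {1,2,5,6,7,8,9}; box has {6,7,8} → only 4 remains.
row 8, column 7 = 3: row 8 has {4,6}; col 7 has {1,2,4,5,6,7,8,9}; box has {4,6,7,8} → only 3 remains.
row 9, column 9 = 1: row 9 has {2,3,7,8}; col 9 has {3,4,5,6,8,9}; box has {3,4,6,7,8} → only 1 remains.
row 6, column 9 = 7: row 6 has {2,3,5,9}; col 9 has {1,3,4,5,6,8,9}; box has {3,4,5,8,9} → only 7 remains.
row 5, column 9 = 2: row 5 has {1,8,9}; col 9 has {1,3,4,5,6,7,8,9}; box has {3,4,5,7,8,9} → only 2 remains.
row 5, column 8 = 6: row 5 has {1,2,8,9}; col 8 has {3,4,7,8}; box has {2,3,4,5,7,8,9} → only 6 remains.
row 4, column 8 = 1: row 4 has {4,5,9}; col 8 has {3,4,6,7,8}; box has {2,3,4,5,6,7,8,9} → only 1 remains.
row 5, column 2 = 4: row 5 has {1,2,6,8,9}; col 2 has {2,3,5,7}; box has {2,9} → only 4 remains.
row 5, column 4 = 7: row 5 has {1,2,4,6,8,9}; col 4 has {2,3,4,5,9}; box has {1,5,9} → only 7 remains.
row 5, column 5 = 3: row 5 has {1,2,4,6,7,8,9}; col 5 has {1,8,9}; box has {1,5,7,9} → only 3 remains.
row 5, column 1 = 5: row 5 has {1,2,3,4,6,7,8,9}; col 1 has {1}; box has {2,4,9} → only 5 remains.
row 1, column 6 = 7: in row 1, 7 can only go here (every other open cell in that row sees a 7).
row 8, column 6 = 9: row 8 has {3,4,6}; col 6 has {1,3,4,5,7}; box has {2,3,4,8} → only 9 remains.
row 9, column 6 = 6: row 9 has {1,2,3,7,8}; col 6 has {1,3,4,5,7,9}; box has {2,3,4,8,9} → only 6 remains.
row 7, column 4 = 1: row 7 has {3,4,5,8}; col 4 has {2,3,4,5,7,9}; box has {2,3,4,6,8,9} → only 1 remains.
row 7, column 5 = 7: row 7 has {1,3,4,5,8}; col 5 has {1,3,8,9}; box has {1,2,3,4,6,8,9} → only 7 remains.
row 8, column 5 = 5: row 8 has {3,4,6,9}; col 5 has {1,3,7,8,9}; box has {1,2,3,4,6,7,8,9} → only 5 remains.
row 8, column 8 = 2: row 8 has {3,4,5,6,9}; col 8 has {1,3,4,6,7,8}; box has {1,3,4,6,7,8} → only 2 remains.
row 9, column 2 = 9: row 9 has {1,2,3,6,7,8}; col 2 has {2,3,4,5,7}; box has {3,5} → only 9 remains.
row 9, column 8 = 5: row 9 has {1,2,3,6,7,8,9}; col 8 has {1,2,3,4,6,7,8}; box has {1,2,3,4,6,7,8} → only 5 remains.
row 7, column 2 = 6: row 7 has {1,3,4,5,7,8}; col 2 has {2,3,4,5,7,9}; box has {3,5,9} → only 6 remains.
row 7, column 8 = 9: row 7 has {1,3,4,5,6,7,8}; col 8 has {1,2,3,4,5,6,7,8}; box has {1,2,3,4,5,6,7,8} → only 9 remains.
row 9, column 1 = 4: row 9 has {1,2,3,5,6,7,8,9}; col 1 has {1,5}; box has {3,5,6,9} → only 4 remains.
row 4, column 2 = 8: row 4 has {1,4,5,9}; col 2 has {2,3,4,5,6,7,9}; box has {2,4,5,9} → only 8 remains.
row 4, column 6 = 2: row 4 has {1,4,5,8,9}; col 6 has {1,3,4,5,6,7,9}; box has {1,3,5,7,9} → only 2 remains.
row 6, column 1 = 6: row 6 has {2,3,5,7,9}; col 1 has {1,4,5}; box has {2,4,5,8,9} → only 6 remains.
row 6, column 3 = 1: row 6 has {2,3,5,6,7,9}; col 3 has {2,3,5,9}; box has {2,4,5,6,8,9} → only 1 remains.
row 6, column 4 = 8: row 6 has {1,2,3,5,6,7,9}; col 4 has {1,2,3,4,5,7,9}; box has {1,2,3,5,7,9} → only 8 remains.
row 6, column 5 = 4: row 6 has {1,2,3,5,6,7,8,9}; col 5 has {1,3,5,7,8,9}; box has {1,2,3,5,7,8,9} → only 4 remains.
row 7, column 1 = 2: row 7 has {1,3,4,5,6,7,8,9}; col 1 has {1,4,5,6}; box has {3,4,5,6,9} → only 2 remains.
row 8, column 2 = 1: row 8 has {2,3,4,5,6,9}; col 2 has {2,3,4,5,6,7,8,9}; box has {2,3,4,5,6,9} → only 1 remains.
row 1, column 1 = 8: row 1 has {1,2,3,4,5,7,9}; col 1 has {1,2,4,5,6}; box has {1,2,3,5,7} → only 8 remains.
row 1, column 3 = 6: row 1 has {1,2,3,4,5,7,8,9}; col 3 has {1,2,3,5,9}; box has {1,2,3,5,7,8} → only 6 remains.
row 3, column 1 = 9: row 3 has {1,3,5,7}; col 1 has {1,2,4,5,6,8}; box has {1,2,3,5,6,7,8} → only 9 remains.
row 3, column 3 = 4: row 3 has {1,3,5,7,9}; col 3 has {1,2,3,5,6,9}; box has {1,2,3,5,6,7,8,9} → only 4 remains.
row 3, column 4 = 6: row 3 has {1,3,4,5,7,9}; col 4 has {1,2,3,4,5,7,8,9}; box has {1,3,4,5,7,9} → only 6 remains.
row 3, column 5 = 2: row 3 has {1,3,4,5,6,7,9}; col 5 has {1,3,4,5,7,8,9}; box has {1,3,4,5,6,7,9} → only 2 remains.
row 3, column 6 = 8: row 3 has {1,2,3,4,5,6,7,9}; col 6 has {1,2,3,4,5,6,7,9}; box has {1,2,3,4,5,6,7,9} → only 8 remains.
row 4, column 3 = 7: row 4 has {1,2,4,5,8,9}; col 3 has {1,2,3,4,5,6,9}; box has {1,2,4,5,6,8,9} → only 7 remains.
row 4, column 5 = 6: row 4 has {1,2,4,5,7,8,9}; col 5 has {1,2,3,4,5,7,8,9}; box has {1,2,3,4,5,7,8,9} → only 6 remains.
row 8, column 1 = 7: row 8 has {1,2,3,4,5,6,9}; col 1 has {1,2,4,5,6,8,9}; box has {1,2,3,4,5,6,9} → only 7 remains.
row 8, column 3 = 8: row 8 has {1,2,3,4,5,6,7,9}; col 3 has {1,2,3,4,5,6,7,9}; box has {1,2,3,4,5,6,7,9} → only 8 remains.
row 4, column 1 = 3: row 4 has {1,2,4,5,6,7,8,9}; col 1 has {1,2,4,5,6,7,8,9}; box has {1,2,4,5,6,7,8,9} → only 3 remains.

387962514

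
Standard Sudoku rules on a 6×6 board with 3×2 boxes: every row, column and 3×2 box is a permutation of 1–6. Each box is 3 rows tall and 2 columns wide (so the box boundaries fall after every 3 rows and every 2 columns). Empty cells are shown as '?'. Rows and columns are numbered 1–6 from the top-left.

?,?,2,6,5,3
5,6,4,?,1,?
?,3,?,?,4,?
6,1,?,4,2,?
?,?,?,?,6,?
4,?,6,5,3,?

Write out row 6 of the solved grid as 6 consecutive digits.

426531

row 1, column 1 = 1 (sole candidate).
row 1, column 2 = 4 (sole candidate).
row 2, column 4 = 3 (sole candidate).
row 2, column 6 = 2 (sole candidate).
row 3, column 1 = 2 (sole candidate).
row 3, column 4 = 1 (sole candidate).
row 3, column 6 = 6 (sole candidate).
row 4, column 3 = 3 (sole candidate).
row 4, column 6 = 5 (sole candidate).
row 5, column 1 = 3 (sole candidate).
row 5, column 3 = 1 (sole candidate).
row 5, column 4 = 2 (sole candidate).
row 5, column 6 = 4 (sole candidate).
row 6, column 2 = 2: row 6 has {3,4,5,6}; col 2 has {1,3,4,6}; box has {1,3,4,6} → only 2 remains.
row 6, column 6 = 1: row 6 has {2,3,4,5,6}; col 6 has {2,3,4,5,6}; box has {2,3,4,5,6} → only 1 remains.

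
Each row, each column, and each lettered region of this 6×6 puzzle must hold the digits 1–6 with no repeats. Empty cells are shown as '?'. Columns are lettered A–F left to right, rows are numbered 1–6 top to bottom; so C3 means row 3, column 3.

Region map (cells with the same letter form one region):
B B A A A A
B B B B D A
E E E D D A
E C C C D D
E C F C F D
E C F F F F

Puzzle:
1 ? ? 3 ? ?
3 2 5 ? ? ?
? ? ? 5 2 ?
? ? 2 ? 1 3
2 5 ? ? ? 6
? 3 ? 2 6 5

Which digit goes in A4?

E2 = 4: row 2 has {2,3,5}; col 5 has {1,2,6}; region has {1,2,3,5,6} → only 4 remains.
F2 = 1: row 2 has {2,3,4,5}; col 6 has {3,5,6}; region has {3} → only 1 remains.
F3 = 4: row 3 has {2,5}; col 6 has {1,3,5,6}; region has {1,3} → only 4 remains.
E5 = 3: row 5 has {2,5,6}; col 5 has {1,2,4,6}; region has {2,5,6} → only 3 remains.
A6 = 4: row 6 has {2,3,5,6}; col 1 has {1,2,3}; region has {2} → only 4 remains.
C6 = 1: row 6 has {2,3,4,5,6}; col 3 has {2,5}; region has {2,3,5,6} → only 1 remains.
C1 = 6: row 1 has {1,3}; col 3 has {1,2,5}; region has {1,3,4} → only 6 remains.
E1 = 5: row 1 has {1,3,6}; col 5 has {1,2,3,4,6}; region has {1,3,4,6} → only 5 remains.
F1 = 2: row 1 has {1,3,5,6}; col 6 has {1,3,4,5,6}; region has {1,3,4,5,6} → only 2 remains.
D2 = 6: row 2 has {1,2,3,4,5}; col 4 has {2,3,5}; region has {1,2,3,5} → only 6 remains.
A3 = 6: row 3 has {2,4,5}; col 1 has {1,2,3,4}; region has {2,4} → only 6 remains.
B3 = 1: row 3 has {2,4,5,6}; col 2 has {2,3,5}; region has {2,4,6} → only 1 remains.
C3 = 3: row 3 has {1,2,4,5,6}; col 3 has {1,2,5,6}; region has {1,2,4,6} → only 3 remains.
A4 = 5: row 4 has {1,2,3}; col 1 has {1,2,3,4,6}; region has {1,2,3,4,6} → only 5 remains.

5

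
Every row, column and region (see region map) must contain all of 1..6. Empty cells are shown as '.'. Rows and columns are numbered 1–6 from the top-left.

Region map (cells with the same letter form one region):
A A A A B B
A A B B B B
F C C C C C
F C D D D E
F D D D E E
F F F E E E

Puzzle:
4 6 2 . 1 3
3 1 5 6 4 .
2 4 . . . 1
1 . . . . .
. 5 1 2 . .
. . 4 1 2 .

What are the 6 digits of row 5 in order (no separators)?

651234

r1c4 = 5 (sole candidate).
r2c6 = 2 (sole candidate).
r3c4 = 3 (sole candidate).
r4c2 = 2 (sole candidate).
r4c4 = 4 (sole candidate).
r5c1 = 6: row 5 has {1,2,5}; col 1 has {1,2,3,4}; region has {1,2,4} → only 6 remains.
r5c5 = 3: row 5 has {1,2,5,6}; col 5 has {1,2,4}; region has {1,2} → only 3 remains.
r5c6 = 4: row 5 has {1,2,3,5,6}; col 6 has {1,2,3}; region has {1,2,3} → only 4 remains.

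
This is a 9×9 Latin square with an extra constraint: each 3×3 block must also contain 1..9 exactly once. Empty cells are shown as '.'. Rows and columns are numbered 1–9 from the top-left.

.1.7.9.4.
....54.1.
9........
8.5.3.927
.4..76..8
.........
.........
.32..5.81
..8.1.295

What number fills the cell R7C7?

R4C2 = 6 (sole candidate).
R4C6 = 1 (sole candidate).
R9C2 = 7 (sole candidate).
R9C6 = 3 (sole candidate).
R4C4 = 4 (sole candidate).
R9C4 = 6 (sole candidate).
R8C4 = 9 (sole candidate).
R8C5 = 4 (sole candidate).
R9C1 = 4 (sole candidate).
R8C1 = 6 (sole candidate).
R8C7 = 7 (sole candidate).
R2C9 = 9 (hidden single in row 2).
R3C4 = 1 (hidden single in row 3).
R3C3 = 4 (hidden single in row 3).
R3C8 = 7 (hidden single in row 3).
R5C3 = 9 (hidden single in row 5).
R6C2 = 2 (sole candidate).
R6C6 = 8 (sole candidate).
R7C3 = 1 (sole candidate).
R2C2 = 8 (sole candidate).
R3C2 = 5 (sole candidate).
R3C6 = 2 (sole candidate).
R6C4 = 5 (sole candidate).
R6C5 = 9 (sole candidate).
R7C1 = 5 (sole candidate).
R7C2 = 9 (sole candidate).
R7C6 = 7 (sole candidate).
R2C4 = 3 (sole candidate).
R2C7 = 6 (sole candidate).
R3C9 = 3 (sole candidate).
R5C4 = 2 (sole candidate).
R7C4 = 8 (sole candidate).
R7C5 = 2 (sole candidate).
R1C9 = 2 (sole candidate).
R2C3 = 7 (sole candidate).
R3C7 = 8 (sole candidate).
R6C3 = 3 (sole candidate).
R6C8 = 6 (sole candidate).
R6C9 = 4 (sole candidate).
R7C8 = 3 (sole candidate).
R7C9 = 6 (sole candidate).
R1C1 = 3 (sole candidate).
R1C3 = 6 (sole candidate).
R1C5 = 8 (sole candidate).
R1C7 = 5 (sole candidate).
R2C1 = 2 (sole candidate).
R3C5 = 6 (sole candidate).
R5C1 = 1 (sole candidate).
R5C7 = 3 (sole candidate).
R5C8 = 5 (sole candidate).
R6C1 = 7 (sole candidate).
R6C7 = 1 (sole candidate).
R7C7 = 4: row 7 has {1,2,3,5,6,7,8,9}; col 7 has {1,2,3,5,6,7,8,9}; box has {1,2,3,5,6,7,8,9} → only 4 remains.

4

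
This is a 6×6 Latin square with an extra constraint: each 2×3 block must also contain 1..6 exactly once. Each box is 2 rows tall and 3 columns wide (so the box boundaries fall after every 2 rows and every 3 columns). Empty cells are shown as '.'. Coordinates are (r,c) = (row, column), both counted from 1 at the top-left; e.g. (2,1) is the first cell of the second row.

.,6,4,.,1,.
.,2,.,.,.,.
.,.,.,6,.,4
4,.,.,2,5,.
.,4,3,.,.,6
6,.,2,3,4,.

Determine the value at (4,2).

3

(1,4) = 5: row 1 has {1,4,6}; col 4 has {2,3,6}; box has {1} → only 5 remains.
(2,4) = 4: row 2 has {2}; col 4 has {2,3,5,6}; box has {1,5} → only 4 remains.
(2,6) = 3: row 2 has {2,4}; col 6 has {4,6}; box has {1,4,5} → only 3 remains.
(3,5) = 3: row 3 has {4,6}; col 5 has {1,4,5}; box has {2,4,5,6} → only 3 remains.
(4,6) = 1: row 4 has {2,4,5}; col 6 has {3,4,6}; box has {2,3,4,5,6} → only 1 remains.
(5,4) = 1: row 5 has {3,4,6}; col 4 has {2,3,4,5,6}; box has {3,4,6} → only 1 remains.
(5,5) = 2: row 5 has {1,3,4,6}; col 5 has {1,3,4,5}; box has {1,3,4,6} → only 2 remains.
(6,6) = 5: row 6 has {2,3,4,6}; col 6 has {1,3,4,6}; box has {1,2,3,4,6} → only 5 remains.
(1,1) = 3: row 1 has {1,4,5,6}; col 1 has {4,6}; box has {2,4,6} → only 3 remains.
(1,6) = 2: row 1 has {1,3,4,5,6}; col 6 has {1,3,4,5,6}; box has {1,3,4,5} → only 2 remains.
(2,5) = 6: row 2 has {2,3,4}; col 5 has {1,2,3,4,5}; box has {1,2,3,4,5} → only 6 remains.
(4,2) = 3: row 4 has {1,2,4,5}; col 2 has {2,4,6}; box has {4} → only 3 remains.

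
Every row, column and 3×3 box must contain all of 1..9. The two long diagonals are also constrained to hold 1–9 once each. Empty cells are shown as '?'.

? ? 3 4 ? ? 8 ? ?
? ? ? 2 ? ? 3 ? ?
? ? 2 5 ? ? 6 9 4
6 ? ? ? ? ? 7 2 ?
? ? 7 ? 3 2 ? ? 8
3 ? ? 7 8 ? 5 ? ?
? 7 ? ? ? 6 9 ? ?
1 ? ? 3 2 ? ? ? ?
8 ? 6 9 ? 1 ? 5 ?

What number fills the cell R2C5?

7

R2C8 = 1: row 2 has {2,3}; col 8 has {2,5,9}; box has {3,4,6,8,9}; anti-diagonal has {3,6,7,8} → only 1 remains.
R3C1 = 7: row 3 has {2,4,5,6,9}; col 1 has {1,3,6,8}; box has {2,3} → only 7 remains.
R3C5 = 1: row 3 has {2,4,5,6,7,9}; col 5 has {2,3,8}; box has {2,4,5} → only 1 remains.
R4C4 = 1: row 4 has {2,6,7}; col 4 has {2,3,4,5,7,9}; box has {2,3,7,8}; main diagonal has {2,3,9} → only 1 remains.
R5C4 = 6: row 5 has {2,3,7,8}; col 4 has {1,2,3,4,5,7,9}; box has {1,2,3,7,8} → only 6 remains.
R5C8 = 4: row 5 has {2,3,6,7,8}; col 8 has {1,2,5,9}; box has {2,5,7,8} → only 4 remains.
R6C6 = 4: row 6 has {3,5,7,8}; col 6 has {1,2,6}; box has {1,2,3,6,7,8}; main diagonal has {1,2,3,9} → only 4 remains.
R6C8 = 6: row 6 has {3,4,5,7,8}; col 8 has {1,2,4,5,9}; box has {2,4,5,7,8} → only 6 remains.
R7C4 = 8: row 7 has {6,7,9}; col 4 has {1,2,3,4,5,6,7,9}; box has {1,2,3,6,9} → only 8 remains.
R7C8 = 3: row 7 has {6,7,8,9}; col 8 has {1,2,4,5,6,9}; box has {5,9} → only 3 remains.
R8C7 = 4: row 8 has {1,2,3}; col 7 has {3,5,6,7,8,9}; box has {3,5,9} → only 4 remains.
R9C7 = 2: row 9 has {1,5,6,8,9}; col 7 has {3,4,5,6,7,8,9}; box has {3,4,5,9} → only 2 remains.
R9C9 = 7: row 9 has {1,2,5,6,8,9}; col 9 has {4,8}; box has {2,3,4,5,9}; main diagonal has {1,2,3,4,9} → only 7 remains.
R1C1 = 5: row 1 has {3,4,8}; col 1 has {1,3,6,7,8}; box has {2,3,7}; main diagonal has {1,2,3,4,7,9} → only 5 remains.
R1C8 = 7: row 1 has {3,4,5,8}; col 8 has {1,2,3,4,5,6,9}; box has {1,3,4,6,8,9} → only 7 remains.
R1C9 = 2: row 1 has {3,4,5,7,8}; col 9 has {4,7,8}; box has {1,3,4,6,7,8,9}; anti-diagonal has {1,3,6,7,8} → only 2 remains.
R2C9 = 5: row 2 has {1,2,3}; col 9 has {2,4,7,8}; box has {1,2,3,4,6,7,8,9} → only 5 remains.
R3C2 = 8: row 3 has {1,2,4,5,6,7,9}; col 2 has {7}; box has {2,3,5,7} → only 8 remains.
R3C6 = 3: row 3 has {1,2,4,5,6,7,8,9}; col 6 has {1,2,4,6}; box has {1,2,4,5} → only 3 remains.
R5C1 = 9: row 5 has {2,3,4,6,7,8}; col 1 has {1,3,5,6,7,8}; box has {3,6,7} → only 9 remains.
R5C7 = 1: row 5 has {2,3,4,6,7,8,9}; col 7 has {2,3,4,5,6,7,8,9}; box has {2,4,5,6,7,8} → only 1 remains.
R6C3 = 1: row 6 has {3,4,5,6,7,8}; col 3 has {2,3,6,7}; box has {3,6,7,9} → only 1 remains.
R6C9 = 9: row 6 has {1,3,4,5,6,7,8}; col 9 has {2,4,5,7,8}; box has {1,2,4,5,6,7,8} → only 9 remains.
R7C9 = 1: row 7 has {3,6,7,8,9}; col 9 has {2,4,5,7,8,9}; box has {2,3,4,5,7,9} → only 1 remains.
R8C8 = 8: row 8 has {1,2,3,4}; col 8 has {1,2,3,4,5,6,7,9}; box has {1,2,3,4,5,7,9}; main diagonal has {1,2,3,4,5,7,9} → only 8 remains.
R8C9 = 6: row 8 has {1,2,3,4,8}; col 9 has {1,2,4,5,7,8,9}; box has {1,2,3,4,5,7,8,9} → only 6 remains.
R9C5 = 4: row 9 has {1,2,5,6,7,8,9}; col 5 has {1,2,3,8}; box has {1,2,3,6,8,9} → only 4 remains.
R1C6 = 9: row 1 has {2,3,4,5,7,8}; col 6 has {1,2,3,4,6}; box has {1,2,3,4,5} → only 9 remains.
R2C1 = 4: row 2 has {1,2,3,5}; col 1 has {1,3,5,6,7,8,9}; box has {2,3,5,7,8} → only 4 remains.
R2C2 = 6: row 2 has {1,2,3,4,5}; col 2 has {7,8}; box has {2,3,4,5,7,8}; main diagonal has {1,2,3,4,5,7,8,9} → only 6 remains.
R2C3 = 9: row 2 has {1,2,3,4,5,6}; col 3 has {1,2,3,6,7}; box has {2,3,4,5,6,7,8} → only 9 remains.
R2C5 = 7: row 2 has {1,2,3,4,5,6,9}; col 5 has {1,2,3,4,8}; box has {1,2,3,4,5,9} → only 7 remains.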